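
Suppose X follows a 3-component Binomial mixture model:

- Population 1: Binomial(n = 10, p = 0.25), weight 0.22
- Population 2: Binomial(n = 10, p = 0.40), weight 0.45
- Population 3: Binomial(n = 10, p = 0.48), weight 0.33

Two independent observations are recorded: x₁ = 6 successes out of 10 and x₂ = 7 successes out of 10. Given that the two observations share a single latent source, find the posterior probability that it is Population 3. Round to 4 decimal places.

0.7414

P(component k | x) = w_k·f_k(x) / marginal(x), where marginal(x) = Σ_j w_j·f_j(x).
Since both observations come from the same component, the likelihood for component k is f_k(x₁)·f_k(x₂).
  L_1 = [C(10,6)·0.25^6·0.75^4 = 210·0.000244141·0.316406 = 0.016222] × [0.0030899] = 5.01244e-05
  L_2 = [C(10,6)·0.40^6·0.60^4 = 210·0.004096·0.1296 = 0.111477] × [0.0424673] = 0.00473412
  L_3 = [C(10,6)·0.48^6·0.52^4 = 210·0.0122306·0.0731162 = 0.187793] × [0.0990558] = 0.018602
Unnormalised posteriors:
  w_1·L_1 = 0.22 × 5.01244e-05 = 1.10274e-05
  w_2·L_2 = 0.45 × 0.00473412 = 0.00213035
  w_3·L_3 = 0.33 × 0.018602 = 0.00613867
Evidence: 1.10274e-05 + 0.00213035 + 0.00613867 = 0.00828005
P(Population 3 | x) = 0.00613867 / 0.00828005 ≈ 0.7414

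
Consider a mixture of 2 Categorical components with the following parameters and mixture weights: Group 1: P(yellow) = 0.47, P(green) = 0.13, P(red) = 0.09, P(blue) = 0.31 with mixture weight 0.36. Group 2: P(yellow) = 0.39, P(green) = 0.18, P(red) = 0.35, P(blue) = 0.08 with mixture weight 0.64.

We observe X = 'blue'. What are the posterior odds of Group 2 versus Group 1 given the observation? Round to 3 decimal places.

Posterior odds = (π_i f_i(x)) / (π_j f_j(x)); the normalising sum cancels.
Evaluate each component's likelihood at the observed value:
  f_1 = P(blue | comp) = 0.31
  f_2 = P(blue | comp) = 0.08
Odds = (0.64/0.36) × (0.08/0.31) = 1.77778 × 0.258065 ≈ 0.459

0.459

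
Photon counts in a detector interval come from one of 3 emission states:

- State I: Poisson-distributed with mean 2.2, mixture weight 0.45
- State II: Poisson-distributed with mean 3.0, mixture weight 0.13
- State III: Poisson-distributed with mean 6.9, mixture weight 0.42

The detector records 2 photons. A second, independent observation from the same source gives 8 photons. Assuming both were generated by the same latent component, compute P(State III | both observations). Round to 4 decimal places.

The responsibility of component k is π_k f_k(x) divided by Σ_j π_j f_j(x).
Since both observations come from the same component, the likelihood for component k is f_k(x₁)·f_k(x₂).
  L_I = [0.268144] × [0.00150804] = 0.000404372
  L_II = [0.224042] × [0.00810151] = 0.00181508
  L_III = [0.0239903] × [0.128422] = 0.00308089
Weight by the priors:
  π_I·L_I = 0.45 × 0.000404372 = 0.000181967
  π_II·L_II = 0.13 × 0.00181508 = 0.00023596
  π_III·L_III = 0.42 × 0.00308089 = 0.00129397
Evidence: 0.000181967 + 0.00023596 + 0.00129397 = 0.0017119
Responsibility of State III: 0.00129397 / 0.0017119 ≈ 0.7559

0.7559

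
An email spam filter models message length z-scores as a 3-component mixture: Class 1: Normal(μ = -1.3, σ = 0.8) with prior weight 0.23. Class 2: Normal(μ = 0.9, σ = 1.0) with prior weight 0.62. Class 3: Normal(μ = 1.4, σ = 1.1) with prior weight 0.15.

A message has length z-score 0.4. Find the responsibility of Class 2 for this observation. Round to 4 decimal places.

0.8198

P(component k | x) = π_k·f_k(x) / marginal(x), where marginal(x) = Σ_j π_j·f_j(x).
Component likelihoods at x = 0.4:
  f_1 = (1/(0.8·√(2π)))·exp(−(0.4−-1.3)²/(2·0.8²)) = 0.498678·exp(-2.25781) = 0.0521512
  f_2 = (1/(1.0·√(2π)))·exp(−(0.4−0.9)²/(2·1.0²)) = 0.398942·exp(-0.12500) = 0.352065
  f_3 = (1/(1.1·√(2π)))·exp(−(0.4−1.4)²/(2·1.1²)) = 0.362675·exp(-0.41322) = 0.239915
Prior × likelihood for each component:
  π_1·f_1 = 0.23 × 0.0521512 = 0.0119948
  π_2·f_2 = 0.62 × 0.352065 = 0.218281
  π_3·f_3 = 0.15 × 0.239915 = 0.0359872
Evidence: 0.0119948 + 0.218281 + 0.0359872 = 0.266262
P(Class 2 | 0.4) = 0.218281 / 0.266262 ≈ 0.8198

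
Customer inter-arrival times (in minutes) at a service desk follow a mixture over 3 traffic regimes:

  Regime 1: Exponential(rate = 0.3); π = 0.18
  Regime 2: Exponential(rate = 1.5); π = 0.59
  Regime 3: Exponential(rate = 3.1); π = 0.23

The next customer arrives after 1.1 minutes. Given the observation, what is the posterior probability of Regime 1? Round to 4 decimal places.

Apply Bayes' rule: the posterior for each component is proportional to its prior times its likelihood at x.
Exponential densities:
  p_1 = 0.3·e^(−0.3·1.1) = 0.3·e^(−0.3300) = 0.215677
  p_2 = 1.5·e^(−1.5·1.1) = 1.5·e^(−1.6500) = 0.288075
  p_3 = 3.1·e^(−3.1·1.1) = 3.1·e^(−3.4100) = 0.102428
Weight by the priors:
  P(Z=1)·p_1 = 0.18 × 0.215677 = 0.0388219
  P(Z=2)·p_2 = 0.59 × 0.288075 = 0.169964
  P(Z=3)·p_3 = 0.23 × 0.102428 = 0.0235584
Normaliser: 0.0388219 + 0.169964 + 0.0235584 = 0.232344
So the posterior for Regime 1 is 0.0388219 / 0.232344 ≈ 0.1671.

0.1671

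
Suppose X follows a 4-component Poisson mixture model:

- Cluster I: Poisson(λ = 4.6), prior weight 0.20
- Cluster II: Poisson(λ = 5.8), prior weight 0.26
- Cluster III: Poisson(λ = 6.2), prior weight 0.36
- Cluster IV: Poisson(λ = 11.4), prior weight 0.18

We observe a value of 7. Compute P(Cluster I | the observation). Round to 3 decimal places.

Posterior ∝ prior × likelihood, so P(k | x) ∝ w_k f_k(x); normalise over all components.
Evaluate each component's likelihood at the observed value:
  f_I = 0.08692
  f_II = 0.132635
  f_III = 0.141803
  f_IV = 0.0555836
Prior × likelihood for each component:
  w_I·f_I = 0.20 × 0.08692 = 0.017384
  w_II·f_II = 0.26 × 0.132635 = 0.034485
  w_III·f_III = 0.36 × 0.141803 = 0.0510491
  w_IV·f_IV = 0.18 × 0.0555836 = 0.010005
Normaliser: 0.017384 + 0.034485 + 0.0510491 + 0.010005 = 0.112923
So the posterior for Cluster I is 0.017384 / 0.112923 ≈ 0.154.

0.154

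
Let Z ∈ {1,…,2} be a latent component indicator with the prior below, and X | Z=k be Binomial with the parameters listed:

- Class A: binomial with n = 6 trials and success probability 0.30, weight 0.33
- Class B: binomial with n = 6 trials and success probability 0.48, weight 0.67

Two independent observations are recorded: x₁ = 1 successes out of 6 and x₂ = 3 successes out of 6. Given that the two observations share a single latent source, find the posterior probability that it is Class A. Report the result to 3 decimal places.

0.448

P(component k | x) = w_k·f_k(x) / marginal(x), where marginal(x) = Σ_j w_j·f_j(x).
Since both observations come from the same component, the likelihood for component k is f_k(x₁)·f_k(x₂).
  p_A = [0.302526] × [0.18522] = 0.0560339
  p_B = [0.109499] × [0.311002] = 0.0340544
Prior × likelihood for each component:
  w_A·p_A = 0.33 × 0.0560339 = 0.0184912
  w_B·p_B = 0.67 × 0.0340544 = 0.0228164
Sum: 0.0184912 + 0.0228164 = 0.0413076
So the posterior for Class A is 0.0184912 / 0.0413076 ≈ 0.448.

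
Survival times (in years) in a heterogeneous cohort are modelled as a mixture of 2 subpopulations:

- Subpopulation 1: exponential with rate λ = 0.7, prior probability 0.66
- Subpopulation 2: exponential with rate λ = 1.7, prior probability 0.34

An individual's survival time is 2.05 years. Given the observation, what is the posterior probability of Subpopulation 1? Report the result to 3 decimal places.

0.861

P(component k | x) = P(Z=k)·f_k(x) / marginal(x), where marginal(x) = Σ_j P(Z=j)·f_j(x).
Exponential densities:
  f_1 = 0.166681
  f_2 = 0.0521114
Unnormalised posteriors:
  P(Z=1)·f_1 = 0.66 × 0.166681 = 0.110009
  P(Z=2)·f_2 = 0.34 × 0.0521114 = 0.0177179
Normaliser: 0.110009 + 0.0177179 = 0.127727
P(Subpopulation 1 | x) = 0.110009 / 0.127727 ≈ 0.861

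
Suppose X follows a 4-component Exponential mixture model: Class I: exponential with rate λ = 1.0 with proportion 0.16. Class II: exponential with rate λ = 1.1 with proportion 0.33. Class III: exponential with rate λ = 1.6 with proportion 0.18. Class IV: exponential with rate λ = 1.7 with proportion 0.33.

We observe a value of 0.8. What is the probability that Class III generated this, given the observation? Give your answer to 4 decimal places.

Apply Bayes' rule: the posterior for each component is proportional to its prior times its likelihood at x.
Evaluate each component's likelihood at the observed value:
  p_I = 0.449329
  p_II = 0.456261
  p_III = 0.44486
  p_IV = 0.436323
Multiply by the mixture weights:
  π_I·p_I = 0.16 × 0.449329 = 0.0718926
  π_II·p_II = 0.33 × 0.456261 = 0.150566
  π_III·p_III = 0.18 × 0.44486 = 0.0800747
  π_IV·p_IV = 0.33 × 0.436323 = 0.143987
Evidence: 0.0718926 + 0.150566 + 0.0800747 + 0.143987 = 0.44652
P(Class III | data) ≈ 0.1793

0.1793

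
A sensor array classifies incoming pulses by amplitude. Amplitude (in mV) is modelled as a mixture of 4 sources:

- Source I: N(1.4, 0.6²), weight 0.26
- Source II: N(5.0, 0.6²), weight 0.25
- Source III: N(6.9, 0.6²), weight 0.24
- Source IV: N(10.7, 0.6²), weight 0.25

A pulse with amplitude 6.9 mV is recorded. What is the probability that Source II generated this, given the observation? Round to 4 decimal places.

Posterior ∝ prior × likelihood, so P(k | x) ∝ w_k f_k(x); normalise over all components.
Component likelihoods at x = 6.9 mV:
  L_I = 3.77015e-19
  L_II = 0.00441829
  L_III = 0.664904
  L_IV = 1.29641e-09
Unnormalised posteriors:
  w_I·L_I = 0.26 × 3.77015e-19 = 9.80239e-20
  w_II·L_II = 0.25 × 0.00441829 = 0.00110457
  w_III·L_III = 0.24 × 0.664904 = 0.159577
  w_IV·L_IV = 0.25 × 1.29641e-09 = 3.24102e-10
Marginal: 9.80239e-20 + 0.00110457 + 0.159577 + 3.24102e-10 = 0.160681
So the posterior for Source II is 0.00110457 / 0.160681 ≈ 0.0069.

0.0069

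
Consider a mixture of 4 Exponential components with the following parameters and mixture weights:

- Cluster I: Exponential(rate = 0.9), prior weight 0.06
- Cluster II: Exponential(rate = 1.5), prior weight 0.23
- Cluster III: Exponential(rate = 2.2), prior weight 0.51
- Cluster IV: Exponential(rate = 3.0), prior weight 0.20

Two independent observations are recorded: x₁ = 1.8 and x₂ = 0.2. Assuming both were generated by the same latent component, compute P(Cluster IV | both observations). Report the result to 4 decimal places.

0.0651

Apply Bayes' rule: the posterior for each component is proportional to its prior times its likelihood at x.
Since both observations come from the same component, the likelihood for component k is f_k(x₁)·f_k(x₂).
  L_I = [0.9·e^(−0.9·1.8) = 0.9·e^(−1.6200) = 0.178109] × [0.751743] = 0.133892
  L_II = [1.5·e^(−1.5·1.8) = 1.5·e^(−2.7000) = 0.100808] × [1.11123] = 0.112021
  L_III = [2.2·e^(−2.2·1.8) = 2.2·e^(−3.9600) = 0.0419389] × [1.41688] = 0.0594223
  L_IV = [3.0·e^(−3.0·1.8) = 3.0·e^(−5.4000) = 0.0135497] × [1.64643] = 0.0223088
Weight by the priors:
  P(Z=I)·L_I = 0.06 × 0.133892 = 0.00803353
  P(Z=II)·L_II = 0.23 × 0.112021 = 0.0257648
  P(Z=III)·L_III = 0.51 × 0.0594223 = 0.0303054
  P(Z=IV)·L_IV = 0.20 × 0.0223088 = 0.00446175
Marginal: 0.00803353 + 0.0257648 + 0.0303054 + 0.00446175 = 0.0685655
P(Cluster IV | x₁,x₂) = 0.00446175 / 0.0685655 ≈ 0.0651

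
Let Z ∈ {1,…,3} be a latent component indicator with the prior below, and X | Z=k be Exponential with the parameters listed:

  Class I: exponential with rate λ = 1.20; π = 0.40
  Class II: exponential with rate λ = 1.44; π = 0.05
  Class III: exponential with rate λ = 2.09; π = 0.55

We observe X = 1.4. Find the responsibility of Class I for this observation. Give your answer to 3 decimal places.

0.557

Posterior ∝ prior × likelihood, so P(k | x) ∝ w_k f_k(x); normalise over all components.
Evaluate each component's likelihood at the observed value:
  p_I = 0.223649
  p_II = 0.191789
  p_III = 0.112047
Multiply by the mixture weights:
  w_I·p_I = 0.40 × 0.223649 = 0.0894595
  w_II·p_II = 0.05 × 0.191789 = 0.00958947
  w_III·p_III = 0.55 × 0.112047 = 0.0616259
Marginal: 0.0894595 + 0.00958947 + 0.0616259 = 0.160675
Responsibility of Class I: 0.0894595 / 0.160675 ≈ 0.557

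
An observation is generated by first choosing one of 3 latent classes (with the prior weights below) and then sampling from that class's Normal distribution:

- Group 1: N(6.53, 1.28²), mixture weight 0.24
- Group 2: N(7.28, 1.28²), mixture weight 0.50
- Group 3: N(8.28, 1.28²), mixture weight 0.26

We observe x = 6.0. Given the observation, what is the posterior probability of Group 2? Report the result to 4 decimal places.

0.5258

The responsibility of component k is π_k f_k(x) divided by Σ_j π_j f_j(x).
Normal densities:
  f_1 = 0.286069
  f_2 = 0.18904
  f_3 = 0.0637858
Prior × likelihood for each component:
  π_1·f_1 = 0.24 × 0.286069 = 0.0686565
  π_2·f_2 = 0.50 × 0.18904 = 0.0945198
  π_3·f_3 = 0.26 × 0.0637858 = 0.0165843
Sum: 0.0686565 + 0.0945198 + 0.0165843 = 0.179761
P(Group 2 | x) ≈ 0.5258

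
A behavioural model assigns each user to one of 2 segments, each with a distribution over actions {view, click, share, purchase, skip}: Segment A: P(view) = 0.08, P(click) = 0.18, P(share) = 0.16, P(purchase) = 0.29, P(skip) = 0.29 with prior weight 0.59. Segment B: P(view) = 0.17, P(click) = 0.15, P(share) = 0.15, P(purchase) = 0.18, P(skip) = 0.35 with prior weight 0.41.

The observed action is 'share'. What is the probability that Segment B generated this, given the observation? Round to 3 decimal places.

0.394

P(component k | x) = π_k·f_k(x) / marginal(x), where marginal(x) = Σ_j π_j·f_j(x).
Evaluate each component's likelihood at the observed value:
  f_A = 0.16
  f_B = 0.15
Prior × likelihood for each component:
  π_A·f_A = 0.59 × 0.16 = 0.0944
  π_B·f_B = 0.41 × 0.15 = 0.0615
Evidence: 0.0944 + 0.0615 = 0.1559
P(Segment B | x) ≈ 0.394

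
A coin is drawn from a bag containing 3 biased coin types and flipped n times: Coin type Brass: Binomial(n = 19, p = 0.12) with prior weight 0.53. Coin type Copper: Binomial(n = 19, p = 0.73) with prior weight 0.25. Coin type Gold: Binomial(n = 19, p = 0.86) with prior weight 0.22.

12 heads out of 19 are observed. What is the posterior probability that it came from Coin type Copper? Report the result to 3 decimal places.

0.940

By Bayes' theorem, P(k | x) = π_k f_k(x) / Σ_j π_j f_j(x).
Component likelihoods at x = 12 heads out of 19:
  L_Brass = 1.83603e-07
  L_Copper = 0.120711
  L_Gold = 0.0086937
Prior × likelihood for each component:
  π_Brass·L_Brass = 0.53 × 1.83603e-07 = 9.73098e-08
  π_Copper·L_Copper = 0.25 × 0.120711 = 0.0301778
  π_Gold·L_Gold = 0.22 × 0.0086937 = 0.00191261
Denominator: 9.73098e-08 + 0.0301778 + 0.00191261 = 0.0320905
P(Coin type Copper | x) = 0.0301778 / 0.0320905 ≈ 0.940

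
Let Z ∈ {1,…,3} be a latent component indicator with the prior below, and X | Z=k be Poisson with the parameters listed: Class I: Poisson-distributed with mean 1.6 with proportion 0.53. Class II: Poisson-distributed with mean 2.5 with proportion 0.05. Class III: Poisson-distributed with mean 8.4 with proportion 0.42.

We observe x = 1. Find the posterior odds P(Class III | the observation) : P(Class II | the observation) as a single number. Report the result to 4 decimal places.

Posterior odds = (P(Z=i) f_i(x)) / (P(Z=j) f_j(x)); the normalising sum cancels.
Evaluate each component's likelihood at the observed value:
  L_I = e^(−1.6)·1.6^1/1! = 0.323034
  L_II = e^(−2.5)·2.5^1/1! = 0.205212
  L_III = e^(−8.4)·8.4^1/1! = 0.00188889
Posterior odds = (P(Z=III)·L_III) / (P(Z=II)·L_II) = (0.42·0.00188889) / (0.05·0.205212) = 0.000793332 / 0.0102606 ≈ 0.0773

0.0773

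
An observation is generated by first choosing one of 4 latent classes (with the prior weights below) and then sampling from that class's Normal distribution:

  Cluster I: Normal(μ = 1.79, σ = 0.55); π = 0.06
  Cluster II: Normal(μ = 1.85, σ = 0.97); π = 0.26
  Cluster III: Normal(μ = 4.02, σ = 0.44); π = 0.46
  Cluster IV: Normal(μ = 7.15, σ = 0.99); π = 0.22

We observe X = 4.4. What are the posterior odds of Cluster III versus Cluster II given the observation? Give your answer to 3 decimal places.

Only the two components matter; the odds are (π_i f_i(x)) / (π_j f_j(x)).
Component likelihoods at x = 4.4:
  L_I = (1/(0.55·√(2π)))·exp(−(4.4−1.79)²/(2·0.55²)) = 0.725350·exp(-11.25967) = 9.34405e-06
  L_II = (1/(0.97·√(2π)))·exp(−(4.4−1.85)²/(2·0.97²)) = 0.411281·exp(-3.45547) = 0.0129852
  L_III = (1/(0.44·√(2π)))·exp(−(4.4−4.02)²/(2·0.44²)) = 0.906687·exp(-0.37293) = 0.624445
  L_IV = (1/(0.99·√(2π)))·exp(−(4.4−7.15)²/(2·0.99²)) = 0.402972·exp(-3.85802) = 0.0085066
Odds = (0.46/0.26) × (0.624445/0.0129852) = 1.76923 × 48.0891 ≈ 85.081

85.081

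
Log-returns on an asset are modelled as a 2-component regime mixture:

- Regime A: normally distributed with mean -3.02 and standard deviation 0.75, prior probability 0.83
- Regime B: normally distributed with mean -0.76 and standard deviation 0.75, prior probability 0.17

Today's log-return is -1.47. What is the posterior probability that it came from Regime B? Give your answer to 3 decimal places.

0.525

Apply Bayes' rule: the posterior for each component is proportional to its prior times its likelihood at x.
Component likelihoods at x = -1.47:
  L_A = 0.0628621
  L_B = 0.339818
Multiply by the mixture weights:
  π_A·L_A = 0.83 × 0.0628621 = 0.0521755
  π_B·L_B = 0.17 × 0.339818 = 0.057769
Evidence: 0.0521755 + 0.057769 = 0.109945
P(Regime B | -1.47) = 0.057769 / 0.109945 ≈ 0.525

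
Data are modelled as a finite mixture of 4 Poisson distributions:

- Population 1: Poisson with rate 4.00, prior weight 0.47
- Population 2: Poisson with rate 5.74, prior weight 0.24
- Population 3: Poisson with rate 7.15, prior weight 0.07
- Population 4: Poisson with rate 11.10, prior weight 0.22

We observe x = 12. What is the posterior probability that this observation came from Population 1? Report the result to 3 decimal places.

0.011

By Bayes' theorem, P(k | x) = w_k f_k(x) / Σ_j w_j f_j(x).
Component likelihoods at x = 12:
  f_1 = 0.000641512
  f_2 = 0.0085853
  f_3 = 0.0292503
  f_4 = 0.110375
Prior × likelihood for each component:
  w_1·f_1 = 0.47 × 0.000641512 = 0.000301511
  w_2·f_2 = 0.24 × 0.0085853 = 0.00206047
  w_3·f_3 = 0.07 × 0.0292503 = 0.00204752
  w_4·f_4 = 0.22 × 0.110375 = 0.0242825
Marginal: 0.000301511 + 0.00206047 + 0.00204752 + 0.0242825 = 0.028692
So the posterior for Population 1 is 0.000301511 / 0.028692 ≈ 0.011.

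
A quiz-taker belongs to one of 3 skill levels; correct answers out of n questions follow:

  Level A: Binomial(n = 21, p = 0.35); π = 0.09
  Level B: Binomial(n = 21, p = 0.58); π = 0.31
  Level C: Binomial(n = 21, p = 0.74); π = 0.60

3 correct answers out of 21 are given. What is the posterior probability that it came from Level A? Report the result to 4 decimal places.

0.9940

The responsibility of component k is π_k f_k(x) divided by Σ_j π_j f_j(x).
Evaluate each component's likelihood at the observed value:
  L_A = 0.0244622
  L_B = 4.29164e-05
  L_C = 1.58879e-08
Weight by the priors:
  π_A·L_A = 0.09 × 0.0244622 = 0.0022016
  π_B·L_B = 0.31 × 4.29164e-05 = 1.33041e-05
  π_C·L_C = 0.60 × 1.58879e-08 = 9.53275e-09
Marginal: 0.0022016 + 1.33041e-05 + 9.53275e-09 = 0.00221492
So the posterior for Level A is 0.0022016 / 0.00221492 ≈ 0.9940.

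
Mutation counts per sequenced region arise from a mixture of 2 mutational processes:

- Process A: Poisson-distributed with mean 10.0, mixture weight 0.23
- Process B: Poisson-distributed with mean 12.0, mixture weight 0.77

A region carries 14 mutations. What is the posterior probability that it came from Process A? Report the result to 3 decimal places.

0.147

Apply Bayes' rule: the posterior for each component is proportional to its prior times its likelihood at x.
Component likelihoods at x = 14 mutations:
  f_A = e^(−10.0)·10.0^14/14! = 0.0520771
  f_B = e^(−12.0)·12.0^14/14! = 0.0904889
Prior × likelihood for each component:
  P(Z=A)·f_A = 0.23 × 0.0520771 = 0.0119777
  P(Z=B)·f_B = 0.77 × 0.0904889 = 0.0696765
Sum: 0.0119777 + 0.0696765 = 0.0816542
So the posterior for Process A is 0.0119777 / 0.0816542 ≈ 0.147.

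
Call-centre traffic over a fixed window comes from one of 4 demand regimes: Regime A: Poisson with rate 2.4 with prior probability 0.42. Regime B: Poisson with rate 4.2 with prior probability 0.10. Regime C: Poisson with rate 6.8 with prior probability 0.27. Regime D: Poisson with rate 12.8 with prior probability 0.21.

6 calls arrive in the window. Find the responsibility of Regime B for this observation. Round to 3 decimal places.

0.172

Posterior ∝ prior × likelihood, so P(k | x) ∝ w_k f_k(x); normalise over all components.
Poisson probabilities:
  f_A = 0.0240784
  f_B = 0.114321
  f_C = 0.152939
  f_D = 0.0168639
Prior × likelihood for each component:
  w_A·f_A = 0.42 × 0.0240784 = 0.0101129
  w_B·f_B = 0.10 × 0.114321 = 0.0114321
  w_C·f_C = 0.27 × 0.152939 = 0.0412936
  w_D·f_D = 0.21 × 0.0168639 = 0.00354142
Normaliser: 0.0101129 + 0.0114321 + 0.0412936 + 0.00354142 = 0.06638
P(Regime B | data) = 0.0114321 / 0.06638 ≈ 0.172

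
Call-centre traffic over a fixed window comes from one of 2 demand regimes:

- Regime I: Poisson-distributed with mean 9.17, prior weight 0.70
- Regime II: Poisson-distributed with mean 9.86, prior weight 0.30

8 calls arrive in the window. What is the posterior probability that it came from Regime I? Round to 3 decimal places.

The responsibility of component k is w_k f_k(x) divided by Σ_j w_j f_j(x).
Poisson probabilities:
  p_I = 0.129108
  p_II = 0.115705
Weight by the priors:
  w_I·p_I = 0.70 × 0.129108 = 0.0903757
  w_II·p_II = 0.30 × 0.115705 = 0.0347114
Sum: 0.0903757 + 0.0347114 = 0.125087
P(Regime I | 8 calls) ≈ 0.723

0.723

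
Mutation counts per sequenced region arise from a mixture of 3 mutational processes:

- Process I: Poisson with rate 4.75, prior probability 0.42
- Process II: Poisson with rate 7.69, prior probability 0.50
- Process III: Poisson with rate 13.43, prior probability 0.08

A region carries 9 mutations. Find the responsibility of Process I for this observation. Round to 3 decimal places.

P(component k | x) = π_k·f_k(x) / marginal(x), where marginal(x) = Σ_j π_j·f_j(x).
Poisson probabilities:
  f_I = e^(−4.75)·4.75^9/9! = 0.0293481
  f_II = e^(−7.69)·7.69^9/9! = 0.118536
  f_III = e^(−13.43)·13.43^9/9! = 0.0575899
Prior × likelihood for each component:
  π_I·f_I = 0.42 × 0.0293481 = 0.0123262
  π_II·f_II = 0.50 × 0.118536 = 0.0592679
  π_III·f_III = 0.08 × 0.0575899 = 0.00460719
Normaliser: 0.0123262 + 0.0592679 + 0.00460719 = 0.0762013
Responsibility of Process I: 0.0123262 / 0.0762013 ≈ 0.162

0.162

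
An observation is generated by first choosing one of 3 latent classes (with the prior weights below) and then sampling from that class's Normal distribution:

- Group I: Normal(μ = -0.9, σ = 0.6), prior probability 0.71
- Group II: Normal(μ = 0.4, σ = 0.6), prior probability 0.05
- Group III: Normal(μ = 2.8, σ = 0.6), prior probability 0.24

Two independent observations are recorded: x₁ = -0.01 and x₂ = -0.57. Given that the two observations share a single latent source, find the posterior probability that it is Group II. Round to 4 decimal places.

Posterior ∝ prior × likelihood, so P(k | x) ∝ w_k f_k(x); normalise over all components.
Since both observations come from the same component, the likelihood for component k is f_k(x₁)·f_k(x₂).
  p_I = [0.221297] × [0.571573] = 0.126487
  p_II = [0.526457] × [0.179978] = 0.0947509
  p_III = [1.14798e-05] × [9.38484e-08] = 1.07736e-12
Prior × likelihood for each component:
  w_I·p_I = 0.71 × 0.126487 = 0.0898059
  w_II·p_II = 0.05 × 0.0947509 = 0.00473755
  w_III·p_III = 0.24 × 1.07736e-12 = 2.58567e-13
Marginal: 0.0898059 + 0.00473755 + 2.58567e-13 = 0.0945434
P(Group II | x) = 0.00473755 / 0.0945434 ≈ 0.0501

0.0501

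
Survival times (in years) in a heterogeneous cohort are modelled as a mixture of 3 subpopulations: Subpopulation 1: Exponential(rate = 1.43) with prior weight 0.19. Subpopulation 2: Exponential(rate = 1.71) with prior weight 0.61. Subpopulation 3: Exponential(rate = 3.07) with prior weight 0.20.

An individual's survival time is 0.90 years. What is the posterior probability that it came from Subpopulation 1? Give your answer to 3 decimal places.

0.222

Posterior ∝ prior × likelihood, so P(k | x) ∝ π_k f_k(x); normalise over all components.
Exponential densities:
  p_1 = 1.43·e^(−1.43·0.90) = 1.43·e^(−1.2870) = 0.39482
  p_2 = 1.71·e^(−1.71·0.90) = 1.71·e^(−1.5390) = 0.366958
  p_3 = 3.07·e^(−3.07·0.90) = 3.07·e^(−2.7630) = 0.193724
Multiply by the mixture weights:
  π_1·p_1 = 0.19 × 0.39482 = 0.0750158
  π_2·p_2 = 0.61 × 0.366958 = 0.223845
  π_3·p_3 = 0.20 × 0.193724 = 0.0387447
Evidence: 0.0750158 + 0.223845 + 0.0387447 = 0.337605
Responsibility of Subpopulation 1: 0.0750158 / 0.337605 ≈ 0.222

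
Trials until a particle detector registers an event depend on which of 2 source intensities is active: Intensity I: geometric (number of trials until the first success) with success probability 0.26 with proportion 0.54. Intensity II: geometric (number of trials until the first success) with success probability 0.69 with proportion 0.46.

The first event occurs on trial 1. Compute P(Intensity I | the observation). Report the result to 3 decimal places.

By Bayes' theorem, P(k | x) = π_k f_k(x) / Σ_j π_j f_j(x).
Geometric probabilities:
  p_I = 0.26
  p_II = 0.69
Multiply by the mixture weights:
  π_I·p_I = 0.54 × 0.26 = 0.1404
  π_II·p_II = 0.46 × 0.69 = 0.3174
Marginal: 0.1404 + 0.3174 = 0.4578
Responsibility of Intensity I: 0.1404 / 0.4578 ≈ 0.307

0.307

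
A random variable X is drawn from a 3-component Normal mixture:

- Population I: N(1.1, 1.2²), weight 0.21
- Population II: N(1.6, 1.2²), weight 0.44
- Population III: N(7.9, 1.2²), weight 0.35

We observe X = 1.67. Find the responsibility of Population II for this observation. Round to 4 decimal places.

Apply Bayes' rule: the posterior for each component is proportional to its prior times its likelihood at x.
Evaluate each component's likelihood at the observed value:
  L_I = 0.296985
  L_II = 0.331887
  L_III = 4.66522e-07
Prior × likelihood for each component:
  P(Z=I)·L_I = 0.21 × 0.296985 = 0.0623669
  P(Z=II)·L_II = 0.44 × 0.331887 = 0.14603
  P(Z=III)·L_III = 0.35 × 4.66522e-07 = 1.63283e-07
Denominator: 0.0623669 + 0.14603 + 1.63283e-07 = 0.208397
Responsibility of Population II: 0.14603 / 0.208397 ≈ 0.7007

0.7007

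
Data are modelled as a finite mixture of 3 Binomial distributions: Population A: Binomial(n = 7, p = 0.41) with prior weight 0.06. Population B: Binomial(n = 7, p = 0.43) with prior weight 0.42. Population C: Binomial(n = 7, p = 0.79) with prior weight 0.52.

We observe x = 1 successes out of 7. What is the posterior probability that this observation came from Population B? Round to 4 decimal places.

0.8524

By Bayes' theorem, P(k | x) = P(Z=k) f_k(x) / Σ_j P(Z=j) f_j(x).
Component likelihoods at x = 1 successes out of 7:
  f_A = 0.121058
  f_B = 0.103232
  f_C = 0.000474287
Prior × likelihood for each component:
  P(Z=A)·f_A = 0.06 × 0.121058 = 0.00726349
  P(Z=B)·f_B = 0.42 × 0.103232 = 0.0433576
  P(Z=C)·f_C = 0.52 × 0.000474287 = 0.000246629
Normaliser: 0.00726349 + 0.0433576 + 0.000246629 = 0.0508677
Responsibility of Population B: 0.0433576 / 0.0508677 ≈ 0.8524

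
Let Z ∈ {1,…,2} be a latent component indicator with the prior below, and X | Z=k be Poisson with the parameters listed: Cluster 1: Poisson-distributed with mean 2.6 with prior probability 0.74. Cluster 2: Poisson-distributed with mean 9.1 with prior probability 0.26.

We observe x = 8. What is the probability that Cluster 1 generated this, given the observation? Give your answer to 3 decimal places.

0.078

The responsibility of component k is w_k f_k(x) divided by Σ_j w_j f_j(x).
Component likelihoods at x = 8:
  L_1 = 0.00384681
  L_2 = 0.130236
Unnormalised posteriors:
  w_1·L_1 = 0.74 × 0.00384681 = 0.00284664
  w_2·L_2 = 0.26 × 0.130236 = 0.0338613
Sum: 0.00284664 + 0.0338613 = 0.036708
So the posterior for Cluster 1 is 0.00284664 / 0.036708 ≈ 0.078.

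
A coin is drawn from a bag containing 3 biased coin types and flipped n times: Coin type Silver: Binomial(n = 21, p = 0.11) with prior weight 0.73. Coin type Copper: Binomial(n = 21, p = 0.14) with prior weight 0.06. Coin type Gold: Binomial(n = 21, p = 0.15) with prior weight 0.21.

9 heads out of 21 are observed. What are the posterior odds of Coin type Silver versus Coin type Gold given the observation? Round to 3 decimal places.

0.370

The posterior odds equal the prior odds times the likelihood ratio: (π_i/π_j)·(f_i(x)/f_j(x)).
Component likelihoods at x = 9 heads out of 21:
  f_Silver = C(21,9)·0.11^9·0.89^12 = 293930·2.35795e-09·0.24699 = 0.000171182
  f_Copper = C(21,9)·0.14^9·0.86^12 = 293930·2.0661e-08·0.163675 = 0.00099398
  f_Gold = C(21,9)·0.15^9·0.85^12 = 293930·3.84434e-08·0.142242 = 0.00160728
0.000124963 / 0.000337529 ≈ 0.370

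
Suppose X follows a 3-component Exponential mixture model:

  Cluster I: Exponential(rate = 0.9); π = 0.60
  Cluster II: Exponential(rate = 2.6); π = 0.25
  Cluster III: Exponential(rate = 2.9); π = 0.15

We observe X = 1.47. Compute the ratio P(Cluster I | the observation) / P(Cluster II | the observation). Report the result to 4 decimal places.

Since P(k|x) ∝ π_k f_k(x), the posterior odds are π_i f_i(x) / (π_j f_j(x)).
Exponential densities:
  L_I = 0.239702
  L_II = 0.0568984
  L_III = 0.040832
0.143821 / 0.0142246 ≈ 10.1107

10.1107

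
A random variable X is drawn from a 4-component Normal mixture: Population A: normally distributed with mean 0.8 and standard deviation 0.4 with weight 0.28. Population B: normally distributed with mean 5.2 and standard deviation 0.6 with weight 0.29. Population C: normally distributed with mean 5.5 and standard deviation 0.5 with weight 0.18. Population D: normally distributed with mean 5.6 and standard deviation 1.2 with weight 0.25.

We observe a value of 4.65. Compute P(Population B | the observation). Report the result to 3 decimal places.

0.572

Posterior ∝ prior × likelihood, so P(k | x) ∝ π_k f_k(x); normalise over all components.
Normal densities:
  f_A = 7.62419e-21
  f_B = 0.436812
  f_C = 0.188098
  f_D = 0.243016
Weight by the priors:
  π_A·f_A = 0.28 × 7.62419e-21 = 2.13477e-21
  π_B·f_B = 0.29 × 0.436812 = 0.126676
  π_C·f_C = 0.18 × 0.188098 = 0.0338577
  π_D·f_D = 0.25 × 0.243016 = 0.060754
Marginal: 2.13477e-21 + 0.126676 + 0.0338577 + 0.060754 = 0.221287
So the posterior for Population B is 0.126676 / 0.221287 ≈ 0.572.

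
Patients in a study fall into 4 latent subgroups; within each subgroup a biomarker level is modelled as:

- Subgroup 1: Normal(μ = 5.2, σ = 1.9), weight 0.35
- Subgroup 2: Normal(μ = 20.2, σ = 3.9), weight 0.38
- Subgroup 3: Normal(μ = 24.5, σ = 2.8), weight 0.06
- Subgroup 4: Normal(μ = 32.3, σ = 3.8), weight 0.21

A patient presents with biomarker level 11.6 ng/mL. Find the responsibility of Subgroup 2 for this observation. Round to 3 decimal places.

The responsibility of component k is π_k f_k(x) divided by Σ_j π_j f_j(x).
Evaluate each component's likelihood at the observed value:
  f_1 = 0.000721684
  f_2 = 0.00899389
  f_3 = 3.50458e-06
  f_4 = 3.7804e-08
Unnormalised posteriors:
  π_1·f_1 = 0.35 × 0.000721684 = 0.00025259
  π_2·f_2 = 0.38 × 0.00899389 = 0.00341768
  π_3·f_3 = 0.06 × 3.50458e-06 = 2.10275e-07
  π_4·f_4 = 0.21 × 3.7804e-08 = 7.93884e-09
Normaliser: 0.00025259 + 0.00341768 + 2.10275e-07 + 7.93884e-09 = 0.00367048
P(Subgroup 2 | data) ≈ 0.931

0.931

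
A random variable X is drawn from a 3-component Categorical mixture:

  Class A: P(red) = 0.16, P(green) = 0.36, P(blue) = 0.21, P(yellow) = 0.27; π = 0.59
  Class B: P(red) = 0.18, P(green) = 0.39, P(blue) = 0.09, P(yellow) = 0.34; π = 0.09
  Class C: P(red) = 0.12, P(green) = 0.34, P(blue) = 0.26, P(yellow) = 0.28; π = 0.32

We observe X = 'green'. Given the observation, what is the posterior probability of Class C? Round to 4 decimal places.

0.3054

P(component k | x) = π_k·f_k(x) / marginal(x), where marginal(x) = Σ_j π_j·f_j(x).
Component likelihoods at x = 'green':
  L_A = 0.36
  L_B = 0.39
  L_C = 0.34
Multiply by the mixture weights:
  π_A·L_A = 0.59 × 0.36 = 0.2124
  π_B·L_B = 0.09 × 0.39 = 0.0351
  π_C·L_C = 0.32 × 0.34 = 0.1088
Evidence: 0.2124 + 0.0351 + 0.1088 = 0.3563
So the posterior for Class C is 0.1088 / 0.3563 ≈ 0.3054.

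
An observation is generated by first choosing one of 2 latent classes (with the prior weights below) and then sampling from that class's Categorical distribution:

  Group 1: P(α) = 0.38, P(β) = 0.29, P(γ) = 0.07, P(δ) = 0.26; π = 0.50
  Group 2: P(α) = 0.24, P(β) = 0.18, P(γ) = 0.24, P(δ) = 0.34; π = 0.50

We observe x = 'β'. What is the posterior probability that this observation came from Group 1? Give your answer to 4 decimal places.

0.6170

The responsibility of component k is π_k f_k(x) divided by Σ_j π_j f_j(x).
Categorical probabilities:
  f_1 = P(β | comp) = 0.29
  f_2 = P(β | comp) = 0.18
Weight by the priors:
  π_1·f_1 = 0.50 × 0.29 = 0.145
  π_2·f_2 = 0.50 × 0.18 = 0.09
Denominator: 0.145 + 0.09 = 0.235
P(Group 1 | x) ≈ 0.6170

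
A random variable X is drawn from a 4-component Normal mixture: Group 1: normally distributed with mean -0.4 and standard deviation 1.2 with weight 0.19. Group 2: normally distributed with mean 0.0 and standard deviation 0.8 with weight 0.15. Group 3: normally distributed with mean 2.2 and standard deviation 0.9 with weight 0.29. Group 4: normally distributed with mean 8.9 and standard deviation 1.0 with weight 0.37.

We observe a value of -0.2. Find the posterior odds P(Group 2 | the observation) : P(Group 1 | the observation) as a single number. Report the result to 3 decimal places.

1.164

Only the two components matter; the odds are (π_i f_i(x)) / (π_j f_j(x)).
Evaluate each component's likelihood at the observed value:
  p_1 = (1/(1.2·√(2π)))·exp(−(-0.2−-0.4)²/(2·1.2²)) = 0.332452·exp(-0.01389) = 0.327866
  p_2 = (1/(0.8·√(2π)))·exp(−(-0.2−0.0)²/(2·0.8²)) = 0.498678·exp(-0.03125) = 0.483335
  p_3 = (1/(0.9·√(2π)))·exp(−(-0.2−2.2)²/(2·0.9²)) = 0.443269·exp(-3.55556) = 0.0126622
  p_4 = (1/(1.0·√(2π)))·exp(−(-0.2−8.9)²/(2·1.0²)) = 0.398942·exp(-41.40500) = 4.1586e-19
Odds = (0.15/0.19) × (0.483335/0.327866) = 0.789474 × 1.47418 ≈ 1.164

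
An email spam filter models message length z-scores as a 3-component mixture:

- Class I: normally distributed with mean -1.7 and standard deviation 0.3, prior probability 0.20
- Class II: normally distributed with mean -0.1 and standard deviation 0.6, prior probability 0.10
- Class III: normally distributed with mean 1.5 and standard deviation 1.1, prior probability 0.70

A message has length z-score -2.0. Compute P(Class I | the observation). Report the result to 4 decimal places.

0.9875

Posterior ∝ prior × likelihood, so P(k | x) ∝ w_k f_k(x); normalise over all components.
Normal densities:
  p_I = 0.806569
  p_II = 0.00441829
  p_III = 0.00229681
Prior × likelihood for each component:
  w_I·p_I = 0.20 × 0.806569 = 0.161314
  w_II·p_II = 0.10 × 0.00441829 = 0.000441829
  w_III·p_III = 0.70 × 0.00229681 = 0.00160777
Evidence: 0.161314 + 0.000441829 + 0.00160777 = 0.163363
Responsibility of Class I: 0.161314 / 0.163363 ≈ 0.9875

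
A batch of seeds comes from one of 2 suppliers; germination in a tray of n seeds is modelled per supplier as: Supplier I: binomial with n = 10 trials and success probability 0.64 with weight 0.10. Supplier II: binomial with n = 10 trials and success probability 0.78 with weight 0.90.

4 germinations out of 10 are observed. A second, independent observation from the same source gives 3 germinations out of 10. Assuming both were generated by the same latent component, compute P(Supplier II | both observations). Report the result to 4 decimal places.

Apply Bayes' rule: the posterior for each component is proportional to its prior times its likelihood at x.
Since both observations come from the same component, the likelihood for component k is f_k(x₁)·f_k(x₂).
  f_I = [0.0766927] × [0.0246512] = 0.00189057
  f_II = [0.0088132] × [0.00142044] = 1.25187e-05
Unnormalised posteriors:
  w_I·f_I = 0.10 × 0.00189057 = 0.000189057
  w_II·f_II = 0.90 × 1.25187e-05 = 1.12668e-05
Normaliser: 0.000189057 + 1.12668e-05 = 0.000200324
Responsibility of Supplier II: 1.12668e-05 / 0.000200324 ≈ 0.0562

0.0562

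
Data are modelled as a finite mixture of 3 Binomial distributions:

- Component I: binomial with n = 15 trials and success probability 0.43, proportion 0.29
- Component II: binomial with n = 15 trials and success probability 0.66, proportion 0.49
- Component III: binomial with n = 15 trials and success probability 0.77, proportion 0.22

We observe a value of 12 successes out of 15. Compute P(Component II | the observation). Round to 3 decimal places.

The responsibility of component k is w_k f_k(x) divided by Σ_j w_j f_j(x).
Component likelihoods at x = 12 successes out of 15:
  p_I = C(15,12)·0.43^12·0.57^3 = 455·3.99596e-05·0.185193 = 0.00336711
  p_II = C(15,12)·0.66^12·0.34^3 = 455·0.00683168·0.039304 = 0.122173
  p_III = C(15,12)·0.77^12·0.23^3 = 455·0.0434399·0.012167 = 0.240483
Prior × likelihood for each component:
  w_I·p_I = 0.29 × 0.00336711 = 0.000976462
  w_II·p_II = 0.49 × 0.122173 = 0.0598648
  w_III·p_III = 0.22 × 0.240483 = 0.0529062
Normaliser: 0.000976462 + 0.0598648 + 0.0529062 = 0.113747
P(Component II | data) ≈ 0.526

0.526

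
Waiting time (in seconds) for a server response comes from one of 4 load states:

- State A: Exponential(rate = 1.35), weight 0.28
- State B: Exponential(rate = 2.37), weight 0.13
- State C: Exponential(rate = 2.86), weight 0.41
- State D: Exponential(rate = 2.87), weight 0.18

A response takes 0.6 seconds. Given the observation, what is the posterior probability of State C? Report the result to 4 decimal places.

The responsibility of component k is P(Z=k) f_k(x) divided by Σ_j P(Z=j) f_j(x).
Exponential densities:
  p_A = 1.35·e^(−1.35·0.6) = 1.35·e^(−0.8100) = 0.600558
  p_B = 2.37·e^(−2.37·0.6) = 2.37·e^(−1.4220) = 0.571718
  p_C = 2.86·e^(−2.86·0.6) = 2.86·e^(−1.7160) = 0.514182
  p_D = 2.87·e^(−2.87·0.6) = 2.87·e^(−1.7220) = 0.512893
Weight by the priors:
  P(Z=A)·p_A = 0.28 × 0.600558 = 0.168156
  P(Z=B)·p_B = 0.13 × 0.571718 = 0.0743233
  P(Z=C)·p_C = 0.41 × 0.514182 = 0.210815
  P(Z=D)·p_D = 0.18 × 0.512893 = 0.0923207
Denominator: 0.168156 + 0.0743233 + 0.210815 + 0.0923207 = 0.545615
P(State C | 0.6 seconds) ≈ 0.3864

0.3864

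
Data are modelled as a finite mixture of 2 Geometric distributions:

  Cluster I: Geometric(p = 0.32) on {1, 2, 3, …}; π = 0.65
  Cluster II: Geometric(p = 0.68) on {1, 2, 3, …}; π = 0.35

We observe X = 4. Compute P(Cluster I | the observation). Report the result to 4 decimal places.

The responsibility of component k is π_k f_k(x) divided by Σ_j π_j f_j(x).
Evaluate each component's likelihood at the observed value:
  p_I = 0.32·(1−0.32)^3 = 0.32·0.314432 = 0.100618
  p_II = 0.68·(1−0.68)^3 = 0.68·0.032768 = 0.0222822
Multiply by the mixture weights:
  π_I·p_I = 0.65 × 0.100618 = 0.0654019
  π_II·p_II = 0.35 × 0.0222822 = 0.00779878
Sum: 0.0654019 + 0.00779878 = 0.0732006
P(Cluster I | data) = 0.0654019 / 0.0732006 ≈ 0.8935

0.8935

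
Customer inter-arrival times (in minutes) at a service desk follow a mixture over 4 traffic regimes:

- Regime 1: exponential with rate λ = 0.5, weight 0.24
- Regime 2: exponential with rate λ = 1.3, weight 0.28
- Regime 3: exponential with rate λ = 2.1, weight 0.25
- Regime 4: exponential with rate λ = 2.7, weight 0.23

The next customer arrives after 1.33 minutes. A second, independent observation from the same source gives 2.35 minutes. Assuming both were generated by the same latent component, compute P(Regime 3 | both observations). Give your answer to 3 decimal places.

Apply Bayes' rule: the posterior for each component is proportional to its prior times its likelihood at x.
Since both observations come from the same component, the likelihood for component k is f_k(x₁)·f_k(x₂).
  L_1 = [0.5·e^(−0.5·1.33) = 0.5·e^(−0.6650) = 0.257137] × [0.154409] = 0.0397044
  L_2 = [1.3·e^(−1.3·1.33) = 1.3·e^(−1.7290) = 0.2307] × [0.0612595] = 0.0141326
  L_3 = [2.1·e^(−2.1·1.33) = 2.1·e^(−2.7930) = 0.128598] × [0.0151] = 0.00194183
  L_4 = [2.7·e^(−2.7·1.33) = 2.7·e^(−3.5910) = 0.074441] × [0.00473986] = 0.00035284
Multiply by the mixture weights:
  P(Z=1)·L_1 = 0.24 × 0.0397044 = 0.00952905
  P(Z=2)·L_2 = 0.28 × 0.0141326 = 0.00395713
  P(Z=3)·L_3 = 0.25 × 0.00194183 = 0.000485457
  P(Z=4)·L_4 = 0.23 × 0.00035284 = 8.11532e-05
Denominator: 0.00952905 + 0.00395713 + 0.000485457 + 8.11532e-05 = 0.0140528
So the posterior for Regime 3 is 0.000485457 / 0.0140528 ≈ 0.035.

0.035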